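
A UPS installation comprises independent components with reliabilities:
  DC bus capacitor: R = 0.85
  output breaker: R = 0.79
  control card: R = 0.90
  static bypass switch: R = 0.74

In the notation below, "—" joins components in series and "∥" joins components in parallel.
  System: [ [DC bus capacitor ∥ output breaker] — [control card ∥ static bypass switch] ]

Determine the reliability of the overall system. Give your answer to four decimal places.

Parallel (DC bus capacitor and output breaker): 1 − (1 − 0.850000)(1 − 0.790000) = 0.968500
Parallel (control card and static bypass switch): 1 − (1 − 0.900000)(1 − 0.740000) = 0.974000
Series ([0.968500] and [0.974000]): 0.968500 × 0.974000 = 0.9433

0.9433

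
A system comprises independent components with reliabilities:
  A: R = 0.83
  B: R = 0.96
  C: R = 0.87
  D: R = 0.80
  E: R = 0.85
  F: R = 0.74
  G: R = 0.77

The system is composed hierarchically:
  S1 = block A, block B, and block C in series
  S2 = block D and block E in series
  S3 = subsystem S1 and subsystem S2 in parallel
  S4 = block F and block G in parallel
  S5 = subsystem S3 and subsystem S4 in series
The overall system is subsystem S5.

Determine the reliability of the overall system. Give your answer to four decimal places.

0.8479

Series (A, B, and C): 0.830000 × 0.960000 × 0.870000 = 0.693216
Series (D and E): 0.800000 × 0.850000 = 0.680000
Parallel ([0.693216] and [0.680000]): 1 − (1 − 0.693216)(1 − 0.680000) = 0.901829
Parallel (F and G): 1 − (1 − 0.740000)(1 − 0.770000) = 0.940200
Series ([0.901829] and [0.940200]): 0.901829 × 0.940200 = 0.8479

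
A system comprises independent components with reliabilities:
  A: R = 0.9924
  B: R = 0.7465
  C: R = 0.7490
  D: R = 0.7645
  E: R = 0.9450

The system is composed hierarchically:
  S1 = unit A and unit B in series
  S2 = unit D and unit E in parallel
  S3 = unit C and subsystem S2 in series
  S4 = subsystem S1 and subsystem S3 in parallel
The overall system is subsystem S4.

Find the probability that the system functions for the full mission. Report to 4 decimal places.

0.9324

Series (A and B): 0.992400 × 0.746500 = 0.740827
Parallel (D and E): 1 − (1 − 0.764500)(1 − 0.945000) = 0.987048
Series (C and [0.987048]): 0.749000 × 0.987048 = 0.739299
Parallel ([0.740827] and [0.739299]): 1 − (1 − 0.740827)(1 − 0.739299) = 0.9324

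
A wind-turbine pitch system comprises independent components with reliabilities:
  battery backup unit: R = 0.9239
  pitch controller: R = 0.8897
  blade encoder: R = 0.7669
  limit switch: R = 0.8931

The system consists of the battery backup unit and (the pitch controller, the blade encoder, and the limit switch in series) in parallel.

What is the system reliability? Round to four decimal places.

Series (pitch controller, blade encoder, and limit switch): 0.889700 × 0.766900 × 0.893100 = 0.609372
Parallel (battery backup unit and [0.609372]): 1 − (1 − 0.923900)(1 − 0.609372) = 0.9703

0.9703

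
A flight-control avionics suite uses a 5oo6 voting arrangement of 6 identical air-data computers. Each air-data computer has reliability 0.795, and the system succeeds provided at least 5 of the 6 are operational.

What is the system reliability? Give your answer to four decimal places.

R = Σ_{i=5}^{6} C(6,i) p^i (1−p)^{6−i} with p = 0.795
C(6,5)·0.795^5·0.205^1 = 0.390608
C(6,6)·0.795^6·0.205^0 = 0.252466
Sum = 0.6431

0.6431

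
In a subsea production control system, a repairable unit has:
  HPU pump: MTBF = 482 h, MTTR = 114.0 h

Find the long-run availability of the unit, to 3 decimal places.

0.809

A(HPU pump) = MTBF/(MTBF+MTTR) = 482/(482+114.0) = 0.809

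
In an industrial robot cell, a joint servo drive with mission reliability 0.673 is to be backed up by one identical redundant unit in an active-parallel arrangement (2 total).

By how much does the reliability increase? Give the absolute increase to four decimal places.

0.2201

R_before = 0.673
R_after = 1 − (1 − 0.673)^2 = 0.8931
ΔR = 0.8931 − 0.673 = 0.2201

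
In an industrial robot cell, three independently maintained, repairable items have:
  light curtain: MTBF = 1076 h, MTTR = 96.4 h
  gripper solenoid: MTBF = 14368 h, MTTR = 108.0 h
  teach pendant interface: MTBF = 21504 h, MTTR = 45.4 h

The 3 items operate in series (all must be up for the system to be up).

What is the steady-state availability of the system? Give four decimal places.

0.9090

A(light curtain) = MTBF/(MTBF+MTTR) = 1076/(1076+96.4) = 0.917776
A(gripper solenoid) = MTBF/(MTBF+MTTR) = 14368/(14368+108.0) = 0.992539
A(teach pendant interface) = MTBF/(MTBF+MTTR) = 21504/(21504+45.4) = 0.997893
Series availability: 0.917776 × 0.992539 × 0.997893 = 0.9090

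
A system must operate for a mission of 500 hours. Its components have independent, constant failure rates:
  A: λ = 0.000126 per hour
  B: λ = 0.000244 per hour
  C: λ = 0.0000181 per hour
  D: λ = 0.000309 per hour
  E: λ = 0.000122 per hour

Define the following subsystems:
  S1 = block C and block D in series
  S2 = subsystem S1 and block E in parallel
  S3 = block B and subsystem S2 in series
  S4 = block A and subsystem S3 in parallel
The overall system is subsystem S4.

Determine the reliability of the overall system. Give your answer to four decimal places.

0.9925

R(A) = exp(−0.000126 × 500) = 0.938943
R(B) = exp(−0.000244 × 500) = 0.885148
R(C) = exp(−0.0000181 × 500) = 0.990991
R(D) = exp(−0.000309 × 500) = 0.856843
R(E) = exp(−0.000122 × 500) = 0.940823
Series (C and D): 0.990991 × 0.856843 = 0.849124
Parallel ([0.849124] and E): 1 − (1 − 0.849124)(1 − 0.940823) = 0.991072
Series (B and [0.991072]): 0.885148 × 0.991072 = 0.877245
Parallel (A and [0.877245]): 1 − (1 − 0.938943)(1 − 0.877245) = 0.9925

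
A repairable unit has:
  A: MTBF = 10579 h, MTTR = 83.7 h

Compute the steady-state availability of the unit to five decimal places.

0.99215

A(A) = MTBF/(MTBF+MTTR) = 10579/(10579+83.7) = 0.99215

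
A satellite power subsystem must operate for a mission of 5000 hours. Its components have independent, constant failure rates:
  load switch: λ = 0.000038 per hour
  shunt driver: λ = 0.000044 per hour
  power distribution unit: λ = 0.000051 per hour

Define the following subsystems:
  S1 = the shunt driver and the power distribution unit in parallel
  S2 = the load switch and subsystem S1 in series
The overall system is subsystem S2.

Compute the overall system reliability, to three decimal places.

0.790

R(load switch) = exp(−0.000038 × 5000) = 0.82696
R(shunt driver) = exp(−0.000044 × 5000) = 0.80252
R(power distribution unit) = exp(−0.000051 × 5000) = 0.77492
Parallel (shunt driver and power distribution unit): 1 − (1 − 0.80252)(1 − 0.77492) = 0.95555
Series (load switch and [0.95555]): 0.82696 × 0.95555 = 0.790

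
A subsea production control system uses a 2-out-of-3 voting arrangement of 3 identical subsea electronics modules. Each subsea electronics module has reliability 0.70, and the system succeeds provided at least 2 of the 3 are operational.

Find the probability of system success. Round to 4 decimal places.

R = Σ_{i=2}^{3} C(3,i) p^i (1−p)^{3−i} with p = 0.70
C(3,2)·0.70^2·0.30^1 = 0.441000
C(3,3)·0.70^3·0.30^0 = 0.343000
Sum = 0.7840

0.7840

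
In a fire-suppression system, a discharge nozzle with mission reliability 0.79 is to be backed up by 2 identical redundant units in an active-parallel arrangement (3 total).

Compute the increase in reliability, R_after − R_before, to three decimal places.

R_before = 0.79
R_after = 1 − (1 − 0.79)^3 = 0.991
ΔR = 0.991 − 0.79 = 0.201

0.201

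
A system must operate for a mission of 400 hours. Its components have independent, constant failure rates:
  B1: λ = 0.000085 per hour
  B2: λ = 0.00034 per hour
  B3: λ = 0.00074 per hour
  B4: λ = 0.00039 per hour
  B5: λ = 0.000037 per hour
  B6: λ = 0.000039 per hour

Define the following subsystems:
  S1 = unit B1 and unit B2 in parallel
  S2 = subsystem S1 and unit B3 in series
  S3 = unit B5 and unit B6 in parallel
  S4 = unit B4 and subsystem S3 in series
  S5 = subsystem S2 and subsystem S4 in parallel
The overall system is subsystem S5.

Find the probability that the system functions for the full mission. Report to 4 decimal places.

0.9625

R(B1) = exp(−0.000085 × 400) = 0.966572
R(B2) = exp(−0.00034 × 400) = 0.872843
R(B3) = exp(−0.00074 × 400) = 0.743787
R(B4) = exp(−0.00039 × 400) = 0.855559
R(B5) = exp(−0.000037 × 400) = 0.985309
R(B6) = exp(−0.000039 × 400) = 0.984521
Parallel (B1 and B2): 1 − (1 − 0.966572)(1 − 0.872843) = 0.995749
Series ([0.995749] and B3): 0.995749 × 0.743787 = 0.740625
Parallel (B5 and B6): 1 − (1 − 0.985309)(1 − 0.984521) = 0.999773
Series (B4 and [0.999773]): 0.855559 × 0.999773 = 0.855365
Parallel ([0.740625] and [0.855365]): 1 − (1 − 0.740625)(1 − 0.855365) = 0.9625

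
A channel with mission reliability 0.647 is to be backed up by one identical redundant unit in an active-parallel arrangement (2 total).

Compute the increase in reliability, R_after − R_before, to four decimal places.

0.2284

R_before = 0.647
R_after = 1 − (1 − 0.647)^2 = 0.8754
ΔR = 0.8754 − 0.647 = 0.2284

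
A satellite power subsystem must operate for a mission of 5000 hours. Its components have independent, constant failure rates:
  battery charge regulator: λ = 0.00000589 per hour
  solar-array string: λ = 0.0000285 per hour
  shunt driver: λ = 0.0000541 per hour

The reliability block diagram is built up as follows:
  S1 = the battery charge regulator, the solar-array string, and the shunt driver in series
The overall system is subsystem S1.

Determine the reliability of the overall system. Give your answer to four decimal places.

R(battery charge regulator) = exp(−0.00000589 × 5000) = 0.970979
R(solar-array string) = exp(−0.0000285 × 5000) = 0.867188
R(shunt driver) = exp(−0.0000541 × 5000) = 0.762998
Series (battery charge regulator, solar-array string, and shunt driver): 0.970979 × 0.867188 × 0.762998 = 0.6425

0.6425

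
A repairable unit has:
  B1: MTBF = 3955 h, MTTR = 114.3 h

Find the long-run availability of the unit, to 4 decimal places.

0.9719

A(B1) = MTBF/(MTBF+MTTR) = 3955/(3955+114.3) = 0.9719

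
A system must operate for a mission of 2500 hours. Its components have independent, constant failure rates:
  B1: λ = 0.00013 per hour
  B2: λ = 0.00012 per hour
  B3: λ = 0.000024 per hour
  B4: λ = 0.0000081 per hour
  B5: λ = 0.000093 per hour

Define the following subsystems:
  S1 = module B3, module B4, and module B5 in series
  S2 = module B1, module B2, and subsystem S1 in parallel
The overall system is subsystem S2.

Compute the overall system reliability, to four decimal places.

R(B1) = exp(−0.00013 × 2500) = 0.722527
R(B2) = exp(−0.00012 × 2500) = 0.740818
R(B3) = exp(−0.000024 × 2500) = 0.941765
R(B4) = exp(−0.0000081 × 2500) = 0.979954
R(B5) = exp(−0.000093 × 2500) = 0.792550
Series (B3, B4, and B5): 0.941765 × 0.979954 × 0.792550 = 0.731434
Parallel (B1, B2, and [0.731434]): 1 − (1 − 0.722527)(1 − 0.740818)(1 − 0.731434) = 0.9807

0.9807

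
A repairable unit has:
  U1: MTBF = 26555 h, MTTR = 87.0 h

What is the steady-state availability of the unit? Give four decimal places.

A(U1) = MTBF/(MTBF+MTTR) = 26555/(26555+87.0) = 0.9967

0.9967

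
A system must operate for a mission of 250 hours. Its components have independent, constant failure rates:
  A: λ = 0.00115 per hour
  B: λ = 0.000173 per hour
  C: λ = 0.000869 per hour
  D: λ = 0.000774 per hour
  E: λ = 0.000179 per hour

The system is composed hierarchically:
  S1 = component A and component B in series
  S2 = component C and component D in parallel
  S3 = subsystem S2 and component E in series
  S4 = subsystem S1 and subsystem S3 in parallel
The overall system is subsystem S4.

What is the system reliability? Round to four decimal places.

R(A) = exp(−0.00115 × 250) = 0.750137
R(B) = exp(−0.000173 × 250) = 0.957672
R(C) = exp(−0.000869 × 250) = 0.804729
R(D) = exp(−0.000774 × 250) = 0.824070
R(E) = exp(−0.000179 × 250) = 0.956237
Series (A and B): 0.750137 × 0.957672 = 0.718385
Parallel (C and D): 1 − (1 − 0.804729)(1 − 0.824070) = 0.965646
Series ([0.965646] and E): 0.965646 × 0.956237 = 0.923386
Parallel ([0.718385] and [0.923386]): 1 − (1 − 0.718385)(1 − 0.923386) = 0.9784

0.9784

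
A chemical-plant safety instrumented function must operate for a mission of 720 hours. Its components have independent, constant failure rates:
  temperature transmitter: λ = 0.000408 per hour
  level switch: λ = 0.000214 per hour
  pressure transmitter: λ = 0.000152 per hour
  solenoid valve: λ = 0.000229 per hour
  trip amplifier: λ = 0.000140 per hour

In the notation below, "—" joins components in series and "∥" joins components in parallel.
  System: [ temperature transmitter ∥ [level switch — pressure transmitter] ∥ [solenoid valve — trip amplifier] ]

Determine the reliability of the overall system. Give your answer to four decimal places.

R(temperature transmitter) = exp(−0.000408 × 720) = 0.745455
R(level switch) = exp(−0.000214 × 720) = 0.857203
R(pressure transmitter) = exp(−0.000152 × 720) = 0.896336
R(solenoid valve) = exp(−0.000229 × 720) = 0.847995
R(trip amplifier) = exp(−0.000140 × 720) = 0.904114
Series (level switch and pressure transmitter): 0.857203 × 0.896336 = 0.768342
Series (solenoid valve and trip amplifier): 0.847995 × 0.904114 = 0.766684
Parallel (temperature transmitter, [0.768342], and [0.766684]): 1 − (1 − 0.745455)(1 − 0.768342)(1 − 0.766684) = 0.9862

0.9862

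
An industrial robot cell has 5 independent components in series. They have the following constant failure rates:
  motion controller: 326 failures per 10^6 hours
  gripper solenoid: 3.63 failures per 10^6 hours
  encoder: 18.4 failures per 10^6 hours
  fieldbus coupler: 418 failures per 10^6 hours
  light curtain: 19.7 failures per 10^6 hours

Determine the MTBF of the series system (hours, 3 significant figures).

Series of exponential components: λ_sys = Σ λ_i
λ_sys = 0.000326 + 0.00000363 + 0.0000184 + 0.000418 + 0.0000197 = 7.8573e-04 /h
MTBF = 1 / λ_sys = 1270 h

1270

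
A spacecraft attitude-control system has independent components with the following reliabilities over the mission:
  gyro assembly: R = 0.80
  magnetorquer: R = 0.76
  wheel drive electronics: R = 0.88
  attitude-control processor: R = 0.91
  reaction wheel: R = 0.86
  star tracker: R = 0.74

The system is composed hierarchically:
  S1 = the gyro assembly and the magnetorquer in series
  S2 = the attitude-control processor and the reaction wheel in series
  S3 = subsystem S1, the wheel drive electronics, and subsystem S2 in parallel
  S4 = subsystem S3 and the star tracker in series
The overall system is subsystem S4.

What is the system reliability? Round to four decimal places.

0.7324

Series (gyro assembly and magnetorquer): 0.800000 × 0.760000 = 0.608000
Series (attitude-control processor and reaction wheel): 0.910000 × 0.860000 = 0.782600
Parallel ([0.608000], wheel drive electronics, and [0.782600]): 1 − (1 − 0.608000)(1 − 0.880000)(1 − 0.782600) = 0.989774
Series ([0.989774] and star tracker): 0.989774 × 0.740000 = 0.7324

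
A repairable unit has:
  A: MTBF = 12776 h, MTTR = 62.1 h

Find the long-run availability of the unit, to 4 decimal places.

0.9952

A(A) = MTBF/(MTBF+MTTR) = 12776/(12776+62.1) = 0.9952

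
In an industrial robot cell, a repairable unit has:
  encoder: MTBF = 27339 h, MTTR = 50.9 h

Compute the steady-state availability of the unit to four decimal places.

A(encoder) = MTBF/(MTBF+MTTR) = 27339/(27339+50.9) = 0.9981

0.9981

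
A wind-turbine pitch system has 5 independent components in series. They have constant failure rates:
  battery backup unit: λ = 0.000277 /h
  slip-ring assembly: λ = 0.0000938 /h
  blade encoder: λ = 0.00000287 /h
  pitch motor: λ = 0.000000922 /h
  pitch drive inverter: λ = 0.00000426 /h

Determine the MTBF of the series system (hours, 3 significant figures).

2640

Series of exponential components: λ_sys = Σ λ_i
λ_sys = 0.000277 + 0.0000938 + 0.00000287 + 0.000000922 + 0.00000426 = 3.7885e-04 /h
MTBF = 1 / λ_sys = 2640 h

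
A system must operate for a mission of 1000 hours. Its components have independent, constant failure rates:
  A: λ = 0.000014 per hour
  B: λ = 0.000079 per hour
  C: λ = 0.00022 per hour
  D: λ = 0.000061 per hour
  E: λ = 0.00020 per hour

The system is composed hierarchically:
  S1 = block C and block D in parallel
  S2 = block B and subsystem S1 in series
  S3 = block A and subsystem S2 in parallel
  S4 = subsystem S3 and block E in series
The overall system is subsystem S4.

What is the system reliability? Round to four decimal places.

R(A) = exp(−0.000014 × 1000) = 0.986098
R(B) = exp(−0.000079 × 1000) = 0.924040
R(C) = exp(−0.00022 × 1000) = 0.802519
R(D) = exp(−0.000061 × 1000) = 0.940823
R(E) = exp(−0.00020 × 1000) = 0.818731
Parallel (C and D): 1 − (1 − 0.802519)(1 − 0.940823) = 0.988314
Series (B and [0.988314]): 0.924040 × 0.988314 = 0.913242
Parallel (A and [0.913242]): 1 − (1 − 0.986098)(1 − 0.913242) = 0.998794
Series ([0.998794] and E): 0.998794 × 0.818731 = 0.8177

0.8177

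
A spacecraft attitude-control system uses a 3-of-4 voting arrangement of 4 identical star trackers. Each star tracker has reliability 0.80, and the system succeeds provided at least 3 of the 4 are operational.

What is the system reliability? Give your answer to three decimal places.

R = Σ_{i=3}^{4} C(4,i) p^i (1−p)^{4−i} with p = 0.80
C(4,3)·0.80^3·0.20^1 = 0.40960
C(4,4)·0.80^4·0.20^0 = 0.40960
Sum = 0.819

0.819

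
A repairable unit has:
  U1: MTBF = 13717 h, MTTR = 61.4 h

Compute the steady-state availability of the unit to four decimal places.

0.9955

A(U1) = MTBF/(MTBF+MTTR) = 13717/(13717+61.4) = 0.9955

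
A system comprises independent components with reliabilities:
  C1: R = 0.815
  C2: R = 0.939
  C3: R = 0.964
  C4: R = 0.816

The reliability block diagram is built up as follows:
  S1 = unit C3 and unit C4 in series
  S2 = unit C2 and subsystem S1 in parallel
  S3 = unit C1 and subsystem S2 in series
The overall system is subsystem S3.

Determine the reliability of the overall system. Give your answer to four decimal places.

0.8044

Series (C3 and C4): 0.964000 × 0.816000 = 0.786624
Parallel (C2 and [0.786624]): 1 − (1 − 0.939000)(1 − 0.786624) = 0.986984
Series (C1 and [0.986984]): 0.815000 × 0.986984 = 0.8044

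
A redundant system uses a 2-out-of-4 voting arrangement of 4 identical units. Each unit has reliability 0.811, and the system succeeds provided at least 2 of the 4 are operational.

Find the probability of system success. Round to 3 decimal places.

0.977

R = Σ_{i=2}^{4} C(4,i) p^i (1−p)^{4−i} with p = 0.811
C(4,2)·0.811^2·0.189^2 = 0.14097
C(4,3)·0.811^3·0.189^1 = 0.40326
C(4,4)·0.811^4·0.189^0 = 0.43260
Sum = 0.977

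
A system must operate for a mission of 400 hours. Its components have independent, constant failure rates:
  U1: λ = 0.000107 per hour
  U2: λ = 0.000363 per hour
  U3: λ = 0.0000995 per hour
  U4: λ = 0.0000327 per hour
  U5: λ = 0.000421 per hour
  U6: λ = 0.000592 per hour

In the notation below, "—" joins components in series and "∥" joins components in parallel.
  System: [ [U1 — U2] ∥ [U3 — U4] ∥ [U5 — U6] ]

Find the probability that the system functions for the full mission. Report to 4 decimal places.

0.9971

R(U1) = exp(−0.000107 × 400) = 0.958103
R(U2) = exp(−0.000363 × 400) = 0.864849
R(U3) = exp(−0.0000995 × 400) = 0.960982
R(U4) = exp(−0.0000327 × 400) = 0.987005
R(U5) = exp(−0.000421 × 400) = 0.845016
R(U6) = exp(−0.000592 × 400) = 0.789149
Series (U1 and U2): 0.958103 × 0.864849 = 0.828614
Series (U3 and U4): 0.960982 × 0.987005 = 0.948494
Series (U5 and U6): 0.845016 × 0.789149 = 0.666844
Parallel ([0.828614], [0.948494], and [0.666844]): 1 − (1 − 0.828614)(1 − 0.948494)(1 − 0.666844) = 0.9971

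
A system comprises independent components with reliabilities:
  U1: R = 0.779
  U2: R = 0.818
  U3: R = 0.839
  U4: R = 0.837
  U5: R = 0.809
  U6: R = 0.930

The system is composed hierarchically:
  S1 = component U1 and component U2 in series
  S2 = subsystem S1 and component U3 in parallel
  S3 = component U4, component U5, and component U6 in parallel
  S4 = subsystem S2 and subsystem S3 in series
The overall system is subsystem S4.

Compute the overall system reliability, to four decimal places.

0.9395

Series (U1 and U2): 0.779000 × 0.818000 = 0.637222
Parallel ([0.637222] and U3): 1 − (1 − 0.637222)(1 − 0.839000) = 0.941593
Parallel (U4, U5, and U6): 1 − (1 − 0.837000)(1 − 0.809000)(1 − 0.930000) = 0.997821
Series ([0.941593] and [0.997821]): 0.941593 × 0.997821 = 0.9395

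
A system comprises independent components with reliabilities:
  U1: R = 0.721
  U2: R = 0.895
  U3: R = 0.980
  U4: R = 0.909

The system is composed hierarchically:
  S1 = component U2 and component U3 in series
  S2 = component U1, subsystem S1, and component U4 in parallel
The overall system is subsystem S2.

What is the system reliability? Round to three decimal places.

Series (U2 and U3): 0.89500 × 0.98000 = 0.87710
Parallel (U1, [0.87710], and U4): 1 − (1 − 0.72100)(1 − 0.87710)(1 − 0.90900) = 0.997

0.997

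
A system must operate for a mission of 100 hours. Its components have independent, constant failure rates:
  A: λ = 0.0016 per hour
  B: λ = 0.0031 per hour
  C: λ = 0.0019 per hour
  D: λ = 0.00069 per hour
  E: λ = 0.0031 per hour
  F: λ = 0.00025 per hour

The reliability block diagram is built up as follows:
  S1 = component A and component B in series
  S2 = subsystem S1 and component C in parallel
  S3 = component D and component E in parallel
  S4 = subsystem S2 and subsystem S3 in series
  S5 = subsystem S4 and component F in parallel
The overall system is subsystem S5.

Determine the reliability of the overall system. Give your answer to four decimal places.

0.9980

R(A) = exp(−0.0016 × 100) = 0.852144
R(B) = exp(−0.0031 × 100) = 0.733447
R(C) = exp(−0.0019 × 100) = 0.826959
R(D) = exp(−0.00069 × 100) = 0.933327
R(E) = exp(−0.0031 × 100) = 0.733447
R(F) = exp(−0.00025 × 100) = 0.975310
Series (A and B): 0.852144 × 0.733447 = 0.625002
Parallel ([0.625002] and C): 1 − (1 − 0.625002)(1 − 0.826959) = 0.935110
Parallel (D and E): 1 − (1 − 0.933327)(1 − 0.733447) = 0.982228
Series ([0.935110] and [0.982228]): 0.935110 × 0.982228 = 0.918491
Parallel ([0.918491] and F): 1 − (1 − 0.918491)(1 − 0.975310) = 0.9980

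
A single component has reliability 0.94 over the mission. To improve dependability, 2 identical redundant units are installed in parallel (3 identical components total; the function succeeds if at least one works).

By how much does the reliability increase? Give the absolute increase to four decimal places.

R_before = 0.94
R_after = 1 − (1 − 0.94)^3 = 0.9998
ΔR = 0.9998 − 0.94 = 0.0598

0.0598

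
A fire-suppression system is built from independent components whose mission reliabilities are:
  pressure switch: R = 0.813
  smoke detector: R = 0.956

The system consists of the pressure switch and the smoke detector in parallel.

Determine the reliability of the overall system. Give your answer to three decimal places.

Parallel (pressure switch and smoke detector): 1 − (1 − 0.81300)(1 − 0.95600) = 0.992

0.992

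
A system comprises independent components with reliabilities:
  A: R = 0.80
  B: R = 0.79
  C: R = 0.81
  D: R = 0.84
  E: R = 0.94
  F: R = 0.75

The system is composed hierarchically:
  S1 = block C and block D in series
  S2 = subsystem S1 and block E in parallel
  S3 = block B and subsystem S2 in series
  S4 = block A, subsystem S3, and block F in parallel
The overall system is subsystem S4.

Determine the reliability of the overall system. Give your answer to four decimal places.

0.9887

Series (C and D): 0.810000 × 0.840000 = 0.680400
Parallel ([0.680400] and E): 1 − (1 − 0.680400)(1 − 0.940000) = 0.980824
Series (B and [0.980824]): 0.790000 × 0.980824 = 0.774851
Parallel (A, [0.774851], and F): 1 − (1 − 0.800000)(1 − 0.774851)(1 − 0.750000) = 0.9887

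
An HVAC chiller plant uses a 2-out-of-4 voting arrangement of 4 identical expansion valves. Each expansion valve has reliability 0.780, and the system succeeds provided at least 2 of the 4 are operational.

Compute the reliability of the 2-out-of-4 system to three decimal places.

0.964

R = Σ_{i=2}^{4} C(4,i) p^i (1−p)^{4−i} with p = 0.780
C(4,2)·0.780^2·0.220^2 = 0.17668
C(4,3)·0.780^3·0.220^1 = 0.41761
C(4,4)·0.780^4·0.220^0 = 0.37015
Sum = 0.964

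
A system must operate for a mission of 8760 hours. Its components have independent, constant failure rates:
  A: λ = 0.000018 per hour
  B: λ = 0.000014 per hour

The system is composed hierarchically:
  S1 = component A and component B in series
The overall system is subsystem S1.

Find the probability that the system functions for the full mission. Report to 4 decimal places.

0.7555

R(A) = exp(−0.000018 × 8760) = 0.854123
R(B) = exp(−0.000014 × 8760) = 0.884582
Series (A and B): 0.854123 × 0.884582 = 0.7555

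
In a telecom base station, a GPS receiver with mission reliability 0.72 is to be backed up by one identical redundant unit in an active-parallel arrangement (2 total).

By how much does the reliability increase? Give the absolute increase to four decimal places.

0.2016

R_before = 0.72
R_after = 1 − (1 − 0.72)^2 = 0.9216
ΔR = 0.9216 − 0.72 = 0.2016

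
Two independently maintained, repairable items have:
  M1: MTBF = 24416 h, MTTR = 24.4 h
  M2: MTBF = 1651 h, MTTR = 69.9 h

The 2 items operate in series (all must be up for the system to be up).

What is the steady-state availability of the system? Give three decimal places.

0.958

A(M1) = MTBF/(MTBF+MTTR) = 24416/(24416+24.4) = 0.999002
A(M2) = MTBF/(MTBF+MTTR) = 1651/(1651+69.9) = 0.959382
Series availability: 0.999002 × 0.959382 = 0.958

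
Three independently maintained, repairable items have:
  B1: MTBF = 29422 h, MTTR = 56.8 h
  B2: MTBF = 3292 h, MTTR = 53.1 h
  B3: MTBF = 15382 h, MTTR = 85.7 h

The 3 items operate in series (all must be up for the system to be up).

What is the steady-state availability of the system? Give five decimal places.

0.97679

A(B1) = MTBF/(MTBF+MTTR) = 29422/(29422+56.8) = 0.998073
A(B2) = MTBF/(MTBF+MTTR) = 3292/(3292+53.1) = 0.984126
A(B3) = MTBF/(MTBF+MTTR) = 15382/(15382+85.7) = 0.994459
Series availability: 0.998073 × 0.984126 × 0.994459 = 0.97679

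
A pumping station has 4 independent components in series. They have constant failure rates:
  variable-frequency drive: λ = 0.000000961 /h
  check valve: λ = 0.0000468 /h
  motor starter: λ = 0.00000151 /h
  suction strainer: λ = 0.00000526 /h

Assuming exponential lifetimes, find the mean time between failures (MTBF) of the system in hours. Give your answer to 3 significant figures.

18300

Series of exponential components: λ_sys = Σ λ_i
λ_sys = 0.000000961 + 0.0000468 + 0.00000151 + 0.00000526 = 5.4531e-05 /h
MTBF = 1 / λ_sys = 18300 h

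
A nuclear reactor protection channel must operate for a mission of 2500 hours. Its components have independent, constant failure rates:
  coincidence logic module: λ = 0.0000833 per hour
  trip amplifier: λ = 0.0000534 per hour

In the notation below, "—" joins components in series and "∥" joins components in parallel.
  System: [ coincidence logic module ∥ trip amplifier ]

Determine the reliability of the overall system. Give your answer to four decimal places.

0.9765

R(coincidence logic module) = exp(−0.0000833 × 2500) = 0.812004
R(trip amplifier) = exp(−0.0000534 × 2500) = 0.875027
Parallel (coincidence logic module and trip amplifier): 1 − (1 − 0.812004)(1 − 0.875027) = 0.9765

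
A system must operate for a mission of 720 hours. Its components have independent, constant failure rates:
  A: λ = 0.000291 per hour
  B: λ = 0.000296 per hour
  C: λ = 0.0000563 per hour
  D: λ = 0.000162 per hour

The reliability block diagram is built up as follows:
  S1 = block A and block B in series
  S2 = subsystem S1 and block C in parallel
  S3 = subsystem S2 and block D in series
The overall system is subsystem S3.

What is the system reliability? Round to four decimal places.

R(A) = exp(−0.000291 × 720) = 0.810973
R(B) = exp(−0.000296 × 720) = 0.808059
R(C) = exp(−0.0000563 × 720) = 0.960275
R(D) = exp(−0.000162 × 720) = 0.889906
Series (A and B): 0.810973 × 0.808059 = 0.655314
Parallel ([0.655314] and C): 1 − (1 − 0.655314)(1 − 0.960275) = 0.986307
Series ([0.986307] and D): 0.986307 × 0.889906 = 0.8777

0.8777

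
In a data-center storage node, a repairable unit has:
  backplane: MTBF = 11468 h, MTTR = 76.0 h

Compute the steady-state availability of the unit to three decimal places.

0.993

A(backplane) = MTBF/(MTBF+MTTR) = 11468/(11468+76.0) = 0.993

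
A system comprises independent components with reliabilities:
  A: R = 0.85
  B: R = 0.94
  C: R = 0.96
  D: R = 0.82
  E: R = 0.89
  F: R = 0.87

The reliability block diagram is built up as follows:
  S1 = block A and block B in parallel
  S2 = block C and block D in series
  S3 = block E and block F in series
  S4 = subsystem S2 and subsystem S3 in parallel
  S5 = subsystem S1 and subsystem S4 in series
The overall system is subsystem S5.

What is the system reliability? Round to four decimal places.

0.9434

Parallel (A and B): 1 − (1 − 0.850000)(1 − 0.940000) = 0.991000
Series (C and D): 0.960000 × 0.820000 = 0.787200
Series (E and F): 0.890000 × 0.870000 = 0.774300
Parallel ([0.787200] and [0.774300]): 1 − (1 − 0.787200)(1 − 0.774300) = 0.951971
Series ([0.991000] and [0.951971]): 0.991000 × 0.951971 = 0.9434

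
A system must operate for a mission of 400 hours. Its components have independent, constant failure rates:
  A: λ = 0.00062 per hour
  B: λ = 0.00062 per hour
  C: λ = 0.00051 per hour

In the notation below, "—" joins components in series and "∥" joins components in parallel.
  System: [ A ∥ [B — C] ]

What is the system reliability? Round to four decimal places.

R(A) = exp(−0.00062 × 400) = 0.780360
R(B) = exp(−0.00062 × 400) = 0.780360
R(C) = exp(−0.00051 × 400) = 0.815462
Series (B and C): 0.780360 × 0.815462 = 0.636354
Parallel (A and [0.636354]): 1 − (1 − 0.780360)(1 − 0.636354) = 0.9201

0.9201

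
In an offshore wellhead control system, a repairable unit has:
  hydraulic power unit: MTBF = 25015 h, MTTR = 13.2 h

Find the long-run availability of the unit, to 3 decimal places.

0.999

A(hydraulic power unit) = MTBF/(MTBF+MTTR) = 25015/(25015+13.2) = 0.999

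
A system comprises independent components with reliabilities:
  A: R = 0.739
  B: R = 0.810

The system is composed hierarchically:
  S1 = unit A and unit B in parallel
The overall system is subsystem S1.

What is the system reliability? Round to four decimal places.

Parallel (A and B): 1 − (1 − 0.739000)(1 − 0.810000) = 0.9504

0.9504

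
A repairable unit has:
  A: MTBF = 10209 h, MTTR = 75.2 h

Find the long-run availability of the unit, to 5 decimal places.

0.99269

A(A) = MTBF/(MTBF+MTTR) = 10209/(10209+75.2) = 0.99269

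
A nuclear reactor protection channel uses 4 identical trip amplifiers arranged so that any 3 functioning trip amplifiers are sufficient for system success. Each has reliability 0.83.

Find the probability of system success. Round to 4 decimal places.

R = Σ_{i=3}^{4} C(4,i) p^i (1−p)^{4−i} with p = 0.83
C(4,3)·0.83^3·0.17^1 = 0.388815
C(4,4)·0.83^4·0.17^0 = 0.474583
Sum = 0.8634

0.8634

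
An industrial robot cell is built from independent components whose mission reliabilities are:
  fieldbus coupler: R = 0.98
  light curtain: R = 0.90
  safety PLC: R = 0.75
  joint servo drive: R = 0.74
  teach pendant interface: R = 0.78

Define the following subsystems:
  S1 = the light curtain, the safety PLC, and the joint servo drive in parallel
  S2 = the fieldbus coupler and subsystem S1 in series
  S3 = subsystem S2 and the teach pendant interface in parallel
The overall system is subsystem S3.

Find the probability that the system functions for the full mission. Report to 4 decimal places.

0.9942

Parallel (light curtain, safety PLC, and joint servo drive): 1 − (1 − 0.900000)(1 − 0.750000)(1 − 0.740000) = 0.993500
Series (fieldbus coupler and [0.993500]): 0.980000 × 0.993500 = 0.973630
Parallel ([0.973630] and teach pendant interface): 1 − (1 − 0.973630)(1 − 0.780000) = 0.9942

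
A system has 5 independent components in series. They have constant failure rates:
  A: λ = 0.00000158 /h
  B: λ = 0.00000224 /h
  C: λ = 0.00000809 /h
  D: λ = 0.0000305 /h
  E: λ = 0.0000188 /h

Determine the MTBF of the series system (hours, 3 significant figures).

16300

Series of exponential components: λ_sys = Σ λ_i
λ_sys = 0.00000158 + 0.00000224 + 0.00000809 + 0.0000305 + 0.0000188 = 6.1210e-05 /h
MTBF = 1 / λ_sys = 16300 h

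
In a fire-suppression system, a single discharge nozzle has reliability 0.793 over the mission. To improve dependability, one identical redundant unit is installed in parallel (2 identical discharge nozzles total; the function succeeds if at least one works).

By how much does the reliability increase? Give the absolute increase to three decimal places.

R_before = 0.793
R_after = 1 − (1 − 0.793)^2 = 0.957
ΔR = 0.957 − 0.793 = 0.164

0.164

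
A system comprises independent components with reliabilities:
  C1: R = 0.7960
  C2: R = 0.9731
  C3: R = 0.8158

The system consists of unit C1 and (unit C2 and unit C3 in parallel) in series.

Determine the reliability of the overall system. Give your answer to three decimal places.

0.792

Parallel (C2 and C3): 1 − (1 − 0.97310)(1 − 0.81580) = 0.99505
Series (C1 and [0.99505]): 0.79600 × 0.99505 = 0.792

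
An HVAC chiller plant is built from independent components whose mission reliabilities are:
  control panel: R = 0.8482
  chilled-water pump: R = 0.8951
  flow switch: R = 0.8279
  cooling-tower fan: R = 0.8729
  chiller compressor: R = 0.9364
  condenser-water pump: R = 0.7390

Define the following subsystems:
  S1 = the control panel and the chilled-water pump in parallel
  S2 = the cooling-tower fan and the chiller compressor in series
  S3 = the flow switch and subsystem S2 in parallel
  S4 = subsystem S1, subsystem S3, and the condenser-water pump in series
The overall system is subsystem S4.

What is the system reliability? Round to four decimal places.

Parallel (control panel and chilled-water pump): 1 − (1 − 0.848200)(1 − 0.895100) = 0.984076
Series (cooling-tower fan and chiller compressor): 0.872900 × 0.936400 = 0.817384
Parallel (flow switch and [0.817384]): 1 − (1 − 0.827900)(1 − 0.817384) = 0.968572
Series ([0.984076], [0.968572], and condenser-water pump): 0.984076 × 0.968572 × 0.739000 = 0.7044

0.7044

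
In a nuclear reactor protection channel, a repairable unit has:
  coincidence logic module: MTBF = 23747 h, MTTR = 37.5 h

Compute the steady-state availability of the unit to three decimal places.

0.998

A(coincidence logic module) = MTBF/(MTBF+MTTR) = 23747/(23747+37.5) = 0.998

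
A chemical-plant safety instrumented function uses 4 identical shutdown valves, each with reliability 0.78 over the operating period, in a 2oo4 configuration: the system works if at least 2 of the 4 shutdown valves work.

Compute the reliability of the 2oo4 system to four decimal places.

0.9644

R = Σ_{i=2}^{4} C(4,i) p^i (1−p)^{4−i} with p = 0.78
C(4,2)·0.78^2·0.22^2 = 0.176679
C(4,3)·0.78^3·0.22^1 = 0.417606
C(4,4)·0.78^4·0.22^0 = 0.370151
Sum = 0.9644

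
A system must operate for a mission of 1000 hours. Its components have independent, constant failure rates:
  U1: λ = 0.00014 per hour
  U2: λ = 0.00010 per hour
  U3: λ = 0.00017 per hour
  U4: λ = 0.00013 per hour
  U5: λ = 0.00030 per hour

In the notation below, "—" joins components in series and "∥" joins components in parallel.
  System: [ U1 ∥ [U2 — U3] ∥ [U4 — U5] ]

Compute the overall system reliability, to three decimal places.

R(U1) = exp(−0.00014 × 1000) = 0.86936
R(U2) = exp(−0.00010 × 1000) = 0.90484
R(U3) = exp(−0.00017 × 1000) = 0.84366
R(U4) = exp(−0.00013 × 1000) = 0.87810
R(U5) = exp(−0.00030 × 1000) = 0.74082
Series (U2 and U3): 0.90484 × 0.84366 = 0.76338
Series (U4 and U5): 0.87810 × 0.74082 = 0.65051
Parallel (U1, [0.76338], and [0.65051]): 1 − (1 − 0.86936)(1 − 0.76338)(1 − 0.65051) = 0.989

0.989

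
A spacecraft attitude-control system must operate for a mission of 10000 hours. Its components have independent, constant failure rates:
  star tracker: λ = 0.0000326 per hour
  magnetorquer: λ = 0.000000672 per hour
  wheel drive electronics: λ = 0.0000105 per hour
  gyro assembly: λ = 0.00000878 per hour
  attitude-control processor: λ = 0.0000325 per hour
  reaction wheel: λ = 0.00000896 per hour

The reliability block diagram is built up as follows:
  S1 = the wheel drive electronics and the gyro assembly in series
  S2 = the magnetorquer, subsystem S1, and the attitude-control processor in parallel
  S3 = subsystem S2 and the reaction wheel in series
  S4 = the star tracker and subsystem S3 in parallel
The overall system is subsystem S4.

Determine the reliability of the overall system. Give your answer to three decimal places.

0.976

R(star tracker) = exp(−0.0000326 × 10000) = 0.72181
R(magnetorquer) = exp(−0.000000672 × 10000) = 0.99330
R(wheel drive electronics) = exp(−0.0000105 × 10000) = 0.90032
R(gyro assembly) = exp(−0.00000878 × 10000) = 0.91594
R(attitude-control processor) = exp(−0.0000325 × 10000) = 0.72253
R(reaction wheel) = exp(−0.00000896 × 10000) = 0.91430
Series (wheel drive electronics and gyro assembly): 0.90032 × 0.91594 = 0.82464
Parallel (magnetorquer, [0.82464], and attitude-control processor): 1 − (1 − 0.99330)(1 − 0.82464)(1 − 0.72253) = 0.99967
Series ([0.99967] and reaction wheel): 0.99967 × 0.91430 = 0.91400
Parallel (star tracker and [0.91400]): 1 − (1 − 0.72181)(1 − 0.91400) = 0.976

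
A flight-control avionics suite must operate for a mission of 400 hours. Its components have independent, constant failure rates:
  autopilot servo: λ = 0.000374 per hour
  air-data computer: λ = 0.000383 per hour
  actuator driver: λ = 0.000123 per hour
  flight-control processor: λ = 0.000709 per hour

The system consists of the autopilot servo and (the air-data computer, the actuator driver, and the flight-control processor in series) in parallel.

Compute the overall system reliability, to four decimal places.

R(autopilot servo) = exp(−0.000374 × 400) = 0.861052
R(air-data computer) = exp(−0.000383 × 400) = 0.857958
R(actuator driver) = exp(−0.000123 × 400) = 0.951991
R(flight-control processor) = exp(−0.000709 × 400) = 0.753068
Series (air-data computer, actuator driver, and flight-control processor): 0.857958 × 0.951991 × 0.753068 = 0.615082
Parallel (autopilot servo and [0.615082]): 1 − (1 − 0.861052)(1 − 0.615082) = 0.9465

0.9465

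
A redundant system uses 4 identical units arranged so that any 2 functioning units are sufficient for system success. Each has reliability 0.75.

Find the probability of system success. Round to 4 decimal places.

R = Σ_{i=2}^{4} C(4,i) p^i (1−p)^{4−i} with p = 0.75
C(4,2)·0.75^2·0.25^2 = 0.210938
C(4,3)·0.75^3·0.25^1 = 0.421875
C(4,4)·0.75^4·0.25^0 = 0.316406
Sum = 0.9492

0.9492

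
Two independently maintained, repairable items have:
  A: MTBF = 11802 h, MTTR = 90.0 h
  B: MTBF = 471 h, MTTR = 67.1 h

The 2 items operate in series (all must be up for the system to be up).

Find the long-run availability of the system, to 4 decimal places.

A(A) = MTBF/(MTBF+MTTR) = 11802/(11802+90.0) = 0.992432
A(B) = MTBF/(MTBF+MTTR) = 471/(471+67.1) = 0.875302
Series availability: 0.992432 × 0.875302 = 0.8687

0.8687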